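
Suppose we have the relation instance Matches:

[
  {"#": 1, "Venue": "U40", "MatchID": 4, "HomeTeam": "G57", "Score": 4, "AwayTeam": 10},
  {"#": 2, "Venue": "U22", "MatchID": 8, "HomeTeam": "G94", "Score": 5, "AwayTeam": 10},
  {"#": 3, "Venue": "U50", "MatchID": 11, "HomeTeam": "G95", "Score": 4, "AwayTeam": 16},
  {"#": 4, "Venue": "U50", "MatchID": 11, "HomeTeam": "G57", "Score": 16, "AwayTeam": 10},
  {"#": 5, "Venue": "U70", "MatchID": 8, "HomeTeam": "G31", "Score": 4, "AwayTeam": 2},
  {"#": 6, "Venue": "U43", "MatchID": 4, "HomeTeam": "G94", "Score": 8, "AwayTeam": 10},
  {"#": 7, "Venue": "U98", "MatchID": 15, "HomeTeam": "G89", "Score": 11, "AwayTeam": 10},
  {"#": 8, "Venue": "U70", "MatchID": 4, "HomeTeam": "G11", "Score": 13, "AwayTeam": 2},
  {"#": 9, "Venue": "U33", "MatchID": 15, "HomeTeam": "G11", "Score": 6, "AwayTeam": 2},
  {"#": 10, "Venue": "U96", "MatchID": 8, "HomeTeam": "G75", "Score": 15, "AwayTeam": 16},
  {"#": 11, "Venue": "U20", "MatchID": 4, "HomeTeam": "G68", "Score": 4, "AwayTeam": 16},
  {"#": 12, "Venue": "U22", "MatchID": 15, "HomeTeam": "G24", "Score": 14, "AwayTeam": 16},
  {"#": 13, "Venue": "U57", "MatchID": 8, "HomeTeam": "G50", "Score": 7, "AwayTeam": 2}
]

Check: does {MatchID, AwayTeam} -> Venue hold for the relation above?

No

(MatchID=4, AwayTeam=10): rows 1, 6 → Venue takes values {U40, U43} — violation
(MatchID=8, AwayTeam=10): row 2 → Venue = U22 ✓
(MatchID=11, AwayTeam=16): row 3 → Venue = U50 ✓
(MatchID=11, AwayTeam=10): row 4 → Venue = U50 ✓
(MatchID=8, AwayTeam=2): rows 5, 13 → Venue takes values {U70, U57} — violation
(MatchID=15, AwayTeam=10): row 7 → Venue = U98 ✓
(MatchID=4, AwayTeam=2): row 8 → Venue = U70 ✓
(MatchID=15, AwayTeam=2): row 9 → Venue = U33 ✓
(MatchID=8, AwayTeam=16): row 10 → Venue = U96 ✓
(MatchID=4, AwayTeam=16): row 11 → Venue = U20 ✓
(MatchID=15, AwayTeam=16): row 12 → Venue = U22 ✓
Two rows agree on {MatchID, AwayTeam} but differ on Venue, so {MatchID, AwayTeam} -> Venue does not hold.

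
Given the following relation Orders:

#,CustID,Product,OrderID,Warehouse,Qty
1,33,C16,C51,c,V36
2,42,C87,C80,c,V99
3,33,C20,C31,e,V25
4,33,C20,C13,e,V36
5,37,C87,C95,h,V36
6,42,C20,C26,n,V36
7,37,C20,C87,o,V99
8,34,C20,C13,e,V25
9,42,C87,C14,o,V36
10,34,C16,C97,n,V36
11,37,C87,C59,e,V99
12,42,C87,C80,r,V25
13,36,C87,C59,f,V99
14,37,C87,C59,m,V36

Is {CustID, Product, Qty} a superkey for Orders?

Rows 5 and 14 have the same {CustID, Product, Qty} value (CustID=37, Product=C87, Qty=V36) but are distinct tuples, so {CustID, Product, Qty} does not determine every attribute — not a superkey.

No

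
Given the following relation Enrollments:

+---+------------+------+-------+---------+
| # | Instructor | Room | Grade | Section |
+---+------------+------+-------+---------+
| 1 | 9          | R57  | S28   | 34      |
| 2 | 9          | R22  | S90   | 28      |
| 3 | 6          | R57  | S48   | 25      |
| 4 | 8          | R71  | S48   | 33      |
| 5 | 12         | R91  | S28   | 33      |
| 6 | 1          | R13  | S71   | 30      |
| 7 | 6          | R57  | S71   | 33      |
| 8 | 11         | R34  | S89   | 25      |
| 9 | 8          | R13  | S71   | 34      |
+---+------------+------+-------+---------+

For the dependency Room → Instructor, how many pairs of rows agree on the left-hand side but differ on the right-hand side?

3

Room=R57: violating pairs (1,3), (1,7) — 2 pairs.
Room=R13: violating pairs (6,9) — 1 pair.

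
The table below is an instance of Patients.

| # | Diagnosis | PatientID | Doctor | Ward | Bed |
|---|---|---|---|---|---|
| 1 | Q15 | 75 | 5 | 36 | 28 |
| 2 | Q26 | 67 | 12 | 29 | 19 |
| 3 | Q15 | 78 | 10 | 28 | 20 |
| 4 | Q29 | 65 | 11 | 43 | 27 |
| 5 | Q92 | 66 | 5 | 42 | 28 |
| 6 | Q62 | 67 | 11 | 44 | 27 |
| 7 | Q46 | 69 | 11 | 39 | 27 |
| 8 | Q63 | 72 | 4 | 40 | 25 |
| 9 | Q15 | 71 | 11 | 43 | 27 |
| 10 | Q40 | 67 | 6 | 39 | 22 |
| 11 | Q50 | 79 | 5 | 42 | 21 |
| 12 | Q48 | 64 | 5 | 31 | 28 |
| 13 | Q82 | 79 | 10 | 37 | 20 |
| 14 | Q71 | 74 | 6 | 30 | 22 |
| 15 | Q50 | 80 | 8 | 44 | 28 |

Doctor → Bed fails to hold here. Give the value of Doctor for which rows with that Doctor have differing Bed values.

Doctor=5: rows 1, 5, 11, 12 → Bed takes values {28, 21} — violation
Doctor=12: row 2 → Bed = 19 ✓
Doctor=10: rows 3, 13 → Bed = 20, 20 ✓
Doctor=11: rows 4, 6, 7, 9 → Bed = 27, 27, 27, 27 ✓
Doctor=4: row 8 → Bed = 25 ✓
Doctor=6: rows 10, 14 → Bed = 22, 22 ✓
Doctor=8: row 15 → Bed = 28 ✓
The only Doctor value with inconsistent Bed is Doctor=5.

5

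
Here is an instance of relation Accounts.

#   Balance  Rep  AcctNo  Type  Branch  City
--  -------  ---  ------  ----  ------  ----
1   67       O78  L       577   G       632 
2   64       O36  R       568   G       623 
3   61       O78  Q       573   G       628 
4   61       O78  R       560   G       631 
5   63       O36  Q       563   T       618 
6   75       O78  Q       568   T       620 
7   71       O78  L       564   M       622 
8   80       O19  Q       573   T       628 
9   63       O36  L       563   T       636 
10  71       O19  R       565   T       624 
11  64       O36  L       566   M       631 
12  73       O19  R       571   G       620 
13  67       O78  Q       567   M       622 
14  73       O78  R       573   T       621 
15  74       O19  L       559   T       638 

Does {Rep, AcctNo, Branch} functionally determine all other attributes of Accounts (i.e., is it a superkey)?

Yes

All 15 rows have distinct {Rep, AcctNo, Branch} values, so {Rep, AcctNo, Branch} → (all attributes) holds and {Rep, AcctNo, Branch} is a superkey.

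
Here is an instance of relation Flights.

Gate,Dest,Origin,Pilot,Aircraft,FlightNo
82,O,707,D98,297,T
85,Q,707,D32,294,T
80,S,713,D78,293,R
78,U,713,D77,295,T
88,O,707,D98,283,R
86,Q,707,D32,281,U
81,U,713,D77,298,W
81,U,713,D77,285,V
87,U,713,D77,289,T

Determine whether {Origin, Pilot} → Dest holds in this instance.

(Origin=707, Pilot=D98): 2 rows → Dest = O, O ✓
(Origin=707, Pilot=D32): 2 rows → Dest = Q, Q ✓
(Origin=713, Pilot=D78): 1 row → Dest = S ✓
(Origin=713, Pilot=D77): 4 rows → Dest = U, U, U, U ✓
Every {Origin, Pilot} value is associated with a single Dest value, so {Origin, Pilot} → Dest holds.

Yes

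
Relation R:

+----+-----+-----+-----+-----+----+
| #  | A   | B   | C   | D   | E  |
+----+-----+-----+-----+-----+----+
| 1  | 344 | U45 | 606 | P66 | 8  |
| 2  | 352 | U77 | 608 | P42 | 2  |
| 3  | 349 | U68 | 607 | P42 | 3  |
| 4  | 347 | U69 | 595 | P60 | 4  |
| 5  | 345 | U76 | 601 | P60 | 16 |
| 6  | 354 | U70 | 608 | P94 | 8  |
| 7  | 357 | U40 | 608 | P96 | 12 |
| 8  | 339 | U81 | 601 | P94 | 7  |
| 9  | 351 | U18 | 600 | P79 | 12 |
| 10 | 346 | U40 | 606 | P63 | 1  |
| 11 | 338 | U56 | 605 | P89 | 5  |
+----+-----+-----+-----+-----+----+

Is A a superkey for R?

Yes

All 11 rows have distinct A values, so A → (all attributes) holds and A is a superkey.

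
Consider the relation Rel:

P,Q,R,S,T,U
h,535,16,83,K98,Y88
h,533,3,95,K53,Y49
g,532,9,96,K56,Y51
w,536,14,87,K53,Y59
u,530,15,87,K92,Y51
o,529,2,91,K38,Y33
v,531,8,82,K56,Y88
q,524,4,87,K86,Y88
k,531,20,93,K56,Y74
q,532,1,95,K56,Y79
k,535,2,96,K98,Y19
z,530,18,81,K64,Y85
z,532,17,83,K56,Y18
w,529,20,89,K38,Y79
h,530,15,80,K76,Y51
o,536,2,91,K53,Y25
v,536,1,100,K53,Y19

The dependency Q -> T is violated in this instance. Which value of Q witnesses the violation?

530

Q=535: 2 rows → T = K98, K98 ✓
Q=533: 1 row → T = K53 ✓
Q=532: 3 rows → T = K56, K56, K56 ✓
Q=536: 3 rows → T = K53, K53, K53 ✓
Q=530: 3 rows → T takes values {K92, K64, K76} — violation
Q=529: 2 rows → T = K38, K38 ✓
Q=531: 2 rows → T = K56, K56 ✓
Q=524: 1 row → T = K86 ✓
The only Q value with inconsistent T is Q=530.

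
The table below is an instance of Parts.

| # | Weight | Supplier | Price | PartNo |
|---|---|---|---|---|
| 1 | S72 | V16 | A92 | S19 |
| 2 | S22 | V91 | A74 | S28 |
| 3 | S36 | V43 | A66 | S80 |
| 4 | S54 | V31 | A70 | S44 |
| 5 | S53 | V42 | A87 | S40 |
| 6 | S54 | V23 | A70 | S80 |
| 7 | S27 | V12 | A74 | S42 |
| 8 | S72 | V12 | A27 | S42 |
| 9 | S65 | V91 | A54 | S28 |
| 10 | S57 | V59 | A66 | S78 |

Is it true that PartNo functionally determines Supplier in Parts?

No

PartNo=S19: row 1 → Supplier = V16 ✓
PartNo=S28: rows 2, 9 → Supplier = V91, V91 ✓
PartNo=S80: rows 3, 6 → Supplier takes values {V43, V23} — violation
PartNo=S44: row 4 → Supplier = V31 ✓
PartNo=S40: row 5 → Supplier = V42 ✓
PartNo=S42: rows 7, 8 → Supplier = V12, V12 ✓
PartNo=S78: row 10 → Supplier = V59 ✓
Two rows agree on PartNo but differ on Supplier, so PartNo -> Supplier does not hold.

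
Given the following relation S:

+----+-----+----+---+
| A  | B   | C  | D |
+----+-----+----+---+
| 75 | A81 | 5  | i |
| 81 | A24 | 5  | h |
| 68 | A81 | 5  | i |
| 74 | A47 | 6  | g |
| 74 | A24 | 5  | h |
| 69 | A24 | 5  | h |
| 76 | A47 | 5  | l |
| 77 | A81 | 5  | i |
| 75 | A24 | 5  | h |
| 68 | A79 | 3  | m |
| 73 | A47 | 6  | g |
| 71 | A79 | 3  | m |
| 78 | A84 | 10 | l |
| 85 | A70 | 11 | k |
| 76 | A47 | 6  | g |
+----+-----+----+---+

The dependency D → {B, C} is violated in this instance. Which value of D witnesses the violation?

l

D=i: 3 rows → {B,C} = (A81, 5), (A81, 5), (A81, 5) ✓
D=h: 4 rows → {B,C} = (A24, 5), (A24, 5), (A24, 5), (A24, 5) ✓
D=g: 3 rows → {B,C} = (A47, 6), (A47, 6), (A47, 6) ✓
D=l: 2 rows → {B,C} takes values {(A47, 5), (A84, 10)} — violation
D=m: 2 rows → {B,C} = (A79, 3), (A79, 3) ✓
D=k: 1 row → {B,C} = (A70, 11) ✓
The only D value with inconsistent RHS is D=l.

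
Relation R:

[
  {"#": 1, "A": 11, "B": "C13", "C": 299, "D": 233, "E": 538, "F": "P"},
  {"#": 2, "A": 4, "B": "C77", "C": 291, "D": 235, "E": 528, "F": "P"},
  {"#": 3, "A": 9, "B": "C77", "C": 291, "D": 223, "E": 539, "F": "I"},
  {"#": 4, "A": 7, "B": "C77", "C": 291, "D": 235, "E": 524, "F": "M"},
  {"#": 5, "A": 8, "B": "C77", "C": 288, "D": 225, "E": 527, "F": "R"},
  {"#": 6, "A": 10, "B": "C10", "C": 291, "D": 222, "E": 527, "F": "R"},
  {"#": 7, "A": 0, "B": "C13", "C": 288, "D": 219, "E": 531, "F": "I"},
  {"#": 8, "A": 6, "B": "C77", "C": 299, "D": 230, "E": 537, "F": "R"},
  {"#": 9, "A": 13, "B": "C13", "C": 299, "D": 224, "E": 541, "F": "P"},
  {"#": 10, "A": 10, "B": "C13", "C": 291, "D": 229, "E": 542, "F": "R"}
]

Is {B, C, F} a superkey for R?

Rows 1 and 9 have the same {B, C, F} value (B=C13, C=299, F=P) but are distinct tuples, so {B, C, F} does not determine every attribute — not a superkey.

No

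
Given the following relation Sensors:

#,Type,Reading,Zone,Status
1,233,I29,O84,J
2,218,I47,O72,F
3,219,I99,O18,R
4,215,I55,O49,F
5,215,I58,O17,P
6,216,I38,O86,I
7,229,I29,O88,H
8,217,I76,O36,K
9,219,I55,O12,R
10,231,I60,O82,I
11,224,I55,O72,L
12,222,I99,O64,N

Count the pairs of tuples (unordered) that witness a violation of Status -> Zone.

Status=F: violating pairs (2,4) — 1 pair.
Status=R: violating pairs (3,9) — 1 pair.
Status=I: violating pairs (6,10) — 1 pair.

3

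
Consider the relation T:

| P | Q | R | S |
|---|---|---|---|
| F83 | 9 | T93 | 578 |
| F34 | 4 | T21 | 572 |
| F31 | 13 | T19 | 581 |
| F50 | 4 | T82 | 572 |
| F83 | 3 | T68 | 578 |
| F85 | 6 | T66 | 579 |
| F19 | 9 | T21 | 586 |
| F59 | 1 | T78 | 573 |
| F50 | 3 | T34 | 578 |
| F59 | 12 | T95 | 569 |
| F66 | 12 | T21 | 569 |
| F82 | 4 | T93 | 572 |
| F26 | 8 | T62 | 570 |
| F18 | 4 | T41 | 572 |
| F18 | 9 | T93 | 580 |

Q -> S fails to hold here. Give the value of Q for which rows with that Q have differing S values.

9

Q=9: 3 rows → S takes values {578, 586, 580} — violation
Q=4: 4 rows → S = 572, 572, 572, 572 ✓
Q=13: 1 row → S = 581 ✓
Q=3: 2 rows → S = 578, 578 ✓
Q=6: 1 row → S = 579 ✓
Q=1: 1 row → S = 573 ✓
Q=12: 2 rows → S = 569, 569 ✓
Q=8: 1 row → S = 570 ✓
The only Q value with inconsistent S is Q=9.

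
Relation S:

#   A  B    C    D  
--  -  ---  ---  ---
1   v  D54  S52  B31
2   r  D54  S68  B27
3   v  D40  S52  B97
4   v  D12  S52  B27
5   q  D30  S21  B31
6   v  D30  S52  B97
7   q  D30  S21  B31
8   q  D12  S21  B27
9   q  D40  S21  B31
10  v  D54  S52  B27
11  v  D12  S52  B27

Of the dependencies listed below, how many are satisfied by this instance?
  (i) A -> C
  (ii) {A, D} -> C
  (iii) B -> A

(i) A -> C: every LHS value maps to a single RHS value — holds.
(ii) {A, D} -> C: every LHS value maps to a single RHS value — holds.
(iii) B -> A: B=D54: rows 1, 2, 10 → A takes values {v, r} — violation; B=D40: rows 3, 9 → A takes values {v, q} — violation; B=D12: rows 4, 8, 11 → A takes values {v, q} — violation; B=D30: rows 5, 6, 7 → A takes values {q, v} — violation — fails.
2 of the 3 dependencies hold.

2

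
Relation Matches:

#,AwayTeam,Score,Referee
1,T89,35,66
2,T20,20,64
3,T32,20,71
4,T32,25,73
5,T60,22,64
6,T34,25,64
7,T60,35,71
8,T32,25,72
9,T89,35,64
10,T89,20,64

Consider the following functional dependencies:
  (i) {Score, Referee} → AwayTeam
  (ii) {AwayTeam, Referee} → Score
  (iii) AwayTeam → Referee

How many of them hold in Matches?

0

(i) {Score, Referee} → AwayTeam: (Score=20, Referee=64): rows 2, 10 → AwayTeam takes values {T20, T89} — violation — fails.
(ii) {AwayTeam, Referee} → Score: (AwayTeam=T89, Referee=64): rows 9, 10 → Score takes values {35, 20} — violation — fails.
(iii) AwayTeam → Referee: AwayTeam=T89: rows 1, 9, 10 → Referee takes values {66, 64} — violation; AwayTeam=T32: rows 3, 4, 8 → Referee takes values {71, 73, 72} — violation; AwayTeam=T60: rows 5, 7 → Referee takes values {64, 71} — violation — fails.
None of the 3 dependencies hold.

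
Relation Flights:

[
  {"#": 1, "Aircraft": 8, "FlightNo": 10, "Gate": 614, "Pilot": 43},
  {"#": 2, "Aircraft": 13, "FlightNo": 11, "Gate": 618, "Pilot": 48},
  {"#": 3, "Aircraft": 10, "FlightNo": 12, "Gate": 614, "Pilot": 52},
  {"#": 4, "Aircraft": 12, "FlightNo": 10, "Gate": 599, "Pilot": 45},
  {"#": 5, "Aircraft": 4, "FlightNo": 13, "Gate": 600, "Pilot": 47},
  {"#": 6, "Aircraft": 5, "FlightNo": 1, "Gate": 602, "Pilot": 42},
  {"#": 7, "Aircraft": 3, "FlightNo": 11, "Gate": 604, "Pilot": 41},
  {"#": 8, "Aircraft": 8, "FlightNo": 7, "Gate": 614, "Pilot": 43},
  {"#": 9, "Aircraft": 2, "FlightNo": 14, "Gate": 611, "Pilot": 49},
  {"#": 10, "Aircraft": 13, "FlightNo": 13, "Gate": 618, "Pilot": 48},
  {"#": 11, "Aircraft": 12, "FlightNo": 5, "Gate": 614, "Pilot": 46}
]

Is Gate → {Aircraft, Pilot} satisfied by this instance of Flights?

Gate=614: rows 1, 3, 8, 11 → {Aircraft,Pilot} takes values {(8, 43), (10, 52), (12, 46)} — violation
Gate=618: rows 2, 10 → {Aircraft,Pilot} = (13, 48), (13, 48) ✓
Gate=599: row 4 → {Aircraft,Pilot} = (12, 45) ✓
Gate=600: row 5 → {Aircraft,Pilot} = (4, 47) ✓
Gate=602: row 6 → {Aircraft,Pilot} = (5, 42) ✓
Gate=604: row 7 → {Aircraft,Pilot} = (3, 41) ✓
Gate=611: row 9 → {Aircraft,Pilot} = (2, 49) ✓
Two rows agree on Gate but differ on {Aircraft, Pilot}, so Gate → {Aircraft, Pilot} does not hold.

No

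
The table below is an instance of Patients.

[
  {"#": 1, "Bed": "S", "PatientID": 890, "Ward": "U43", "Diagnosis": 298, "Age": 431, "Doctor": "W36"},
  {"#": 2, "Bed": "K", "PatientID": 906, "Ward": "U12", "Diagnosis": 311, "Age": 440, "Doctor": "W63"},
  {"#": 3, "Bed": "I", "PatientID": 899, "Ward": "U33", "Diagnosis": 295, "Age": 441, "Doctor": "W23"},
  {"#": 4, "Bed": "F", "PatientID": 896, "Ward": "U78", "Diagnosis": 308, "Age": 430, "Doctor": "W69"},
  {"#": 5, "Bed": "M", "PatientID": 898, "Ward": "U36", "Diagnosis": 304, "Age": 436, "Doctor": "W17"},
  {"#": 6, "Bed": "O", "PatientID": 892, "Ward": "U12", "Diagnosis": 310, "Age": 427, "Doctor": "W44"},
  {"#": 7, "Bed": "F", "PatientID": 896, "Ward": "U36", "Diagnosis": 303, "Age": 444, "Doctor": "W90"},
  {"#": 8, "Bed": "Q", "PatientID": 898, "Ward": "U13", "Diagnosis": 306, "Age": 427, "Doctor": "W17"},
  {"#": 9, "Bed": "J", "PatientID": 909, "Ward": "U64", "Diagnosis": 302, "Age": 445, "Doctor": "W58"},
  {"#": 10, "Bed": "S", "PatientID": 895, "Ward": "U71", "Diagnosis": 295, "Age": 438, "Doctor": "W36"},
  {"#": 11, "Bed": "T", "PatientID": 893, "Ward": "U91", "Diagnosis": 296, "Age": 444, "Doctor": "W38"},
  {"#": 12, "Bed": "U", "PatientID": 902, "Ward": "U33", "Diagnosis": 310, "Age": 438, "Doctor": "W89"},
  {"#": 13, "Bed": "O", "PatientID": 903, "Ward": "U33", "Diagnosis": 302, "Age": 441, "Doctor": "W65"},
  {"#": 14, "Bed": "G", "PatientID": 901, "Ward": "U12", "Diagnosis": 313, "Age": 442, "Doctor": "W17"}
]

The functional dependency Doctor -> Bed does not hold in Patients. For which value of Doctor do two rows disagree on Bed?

Doctor=W36: rows 1, 10 → Bed = S, S ✓
Doctor=W63: row 2 → Bed = K ✓
Doctor=W23: row 3 → Bed = I ✓
Doctor=W69: row 4 → Bed = F ✓
Doctor=W17: rows 5, 8, 14 → Bed takes values {M, Q, G} — violation
Doctor=W44: row 6 → Bed = O ✓
Doctor=W90: row 7 → Bed = F ✓
Doctor=W58: row 9 → Bed = J ✓
Doctor=W38: row 11 → Bed = T ✓
Doctor=W89: row 12 → Bed = U ✓
Doctor=W65: row 13 → Bed = O ✓
The only Doctor value with inconsistent Bed is Doctor=W17.

W17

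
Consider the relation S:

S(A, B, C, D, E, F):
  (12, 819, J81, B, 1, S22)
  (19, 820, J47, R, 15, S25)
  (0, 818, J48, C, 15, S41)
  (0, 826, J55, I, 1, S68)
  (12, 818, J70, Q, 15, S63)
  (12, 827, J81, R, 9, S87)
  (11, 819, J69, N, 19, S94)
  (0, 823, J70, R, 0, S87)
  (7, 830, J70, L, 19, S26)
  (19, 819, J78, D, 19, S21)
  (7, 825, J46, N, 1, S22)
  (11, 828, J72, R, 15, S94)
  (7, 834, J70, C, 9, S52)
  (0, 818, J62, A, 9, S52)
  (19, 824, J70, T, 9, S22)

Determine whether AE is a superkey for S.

Yes

All 15 rows have distinct AE values, so AE → (all attributes) holds and AE is a superkey.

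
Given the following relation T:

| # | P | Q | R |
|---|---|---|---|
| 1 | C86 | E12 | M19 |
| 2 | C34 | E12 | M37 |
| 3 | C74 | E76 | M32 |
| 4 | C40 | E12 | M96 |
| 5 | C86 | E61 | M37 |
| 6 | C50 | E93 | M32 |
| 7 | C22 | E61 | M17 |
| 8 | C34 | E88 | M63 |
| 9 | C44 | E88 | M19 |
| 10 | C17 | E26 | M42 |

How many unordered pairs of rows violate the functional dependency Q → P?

5

Q=E12: violating pairs (1,2), (1,4), (2,4) — 3 pairs.
Q=E61: violating pairs (5,7) — 1 pair.
Q=E88: violating pairs (8,9) — 1 pair.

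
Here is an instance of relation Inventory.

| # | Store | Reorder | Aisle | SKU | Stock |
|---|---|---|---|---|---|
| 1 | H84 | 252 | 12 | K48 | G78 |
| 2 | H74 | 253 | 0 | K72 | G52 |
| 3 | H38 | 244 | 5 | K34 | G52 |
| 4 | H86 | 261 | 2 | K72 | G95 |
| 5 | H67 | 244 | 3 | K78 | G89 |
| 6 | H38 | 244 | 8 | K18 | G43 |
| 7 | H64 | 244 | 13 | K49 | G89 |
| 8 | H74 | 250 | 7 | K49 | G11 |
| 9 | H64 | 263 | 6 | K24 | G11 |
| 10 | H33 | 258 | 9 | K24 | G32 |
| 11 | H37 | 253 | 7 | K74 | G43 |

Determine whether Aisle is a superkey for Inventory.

Rows 8 and 11 have the same Aisle value Aisle=7 but are distinct tuples, so Aisle does not determine every attribute — not a superkey.

No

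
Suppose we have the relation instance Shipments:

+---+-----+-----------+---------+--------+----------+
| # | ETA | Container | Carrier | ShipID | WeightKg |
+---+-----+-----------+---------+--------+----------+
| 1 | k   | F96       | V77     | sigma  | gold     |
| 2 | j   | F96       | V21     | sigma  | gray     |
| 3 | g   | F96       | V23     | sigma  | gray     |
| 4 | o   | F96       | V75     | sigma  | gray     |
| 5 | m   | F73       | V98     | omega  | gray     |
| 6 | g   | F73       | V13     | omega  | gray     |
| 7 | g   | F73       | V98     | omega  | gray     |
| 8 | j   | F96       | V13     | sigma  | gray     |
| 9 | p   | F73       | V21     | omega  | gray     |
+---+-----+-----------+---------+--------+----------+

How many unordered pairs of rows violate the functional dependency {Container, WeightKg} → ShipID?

0

(Container=F96, WeightKg=gray): all 4 rows agree on ShipID — 0 pairs.
(Container=F73, WeightKg=gray): all 4 rows agree on ShipID — 0 pairs.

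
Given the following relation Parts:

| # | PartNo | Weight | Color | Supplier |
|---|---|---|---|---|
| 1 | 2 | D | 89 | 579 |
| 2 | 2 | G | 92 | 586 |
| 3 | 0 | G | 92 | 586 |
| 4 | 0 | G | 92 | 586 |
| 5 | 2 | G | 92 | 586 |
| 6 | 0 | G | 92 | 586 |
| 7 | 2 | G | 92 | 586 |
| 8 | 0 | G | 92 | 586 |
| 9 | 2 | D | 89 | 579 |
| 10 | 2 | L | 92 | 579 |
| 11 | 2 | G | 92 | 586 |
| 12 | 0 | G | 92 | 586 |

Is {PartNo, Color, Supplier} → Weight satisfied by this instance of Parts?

(PartNo=2, Color=89, Supplier=579): rows 1, 9 → Weight = D, D ✓
(PartNo=2, Color=92, Supplier=586): rows 2, 5, 7, 11 → Weight = G, G, G, G ✓
(PartNo=0, Color=92, Supplier=586): rows 3, 4, 6, 8, 12 → Weight = G, G, G, G, G ✓
(PartNo=2, Color=92, Supplier=579): row 10 → Weight = L ✓
Every {PartNo, Color, Supplier} value is associated with a single Weight value, so {PartNo, Color, Supplier} → Weight holds.

Yes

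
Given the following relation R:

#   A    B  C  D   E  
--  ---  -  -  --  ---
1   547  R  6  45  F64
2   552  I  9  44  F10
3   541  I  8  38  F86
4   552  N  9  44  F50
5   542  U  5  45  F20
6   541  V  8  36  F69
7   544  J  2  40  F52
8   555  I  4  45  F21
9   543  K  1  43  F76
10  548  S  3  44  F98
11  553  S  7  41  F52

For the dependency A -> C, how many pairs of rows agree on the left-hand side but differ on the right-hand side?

A=552: all 2 rows agree on C — 0 pairs.
A=541: all 2 rows agree on C — 0 pairs.

0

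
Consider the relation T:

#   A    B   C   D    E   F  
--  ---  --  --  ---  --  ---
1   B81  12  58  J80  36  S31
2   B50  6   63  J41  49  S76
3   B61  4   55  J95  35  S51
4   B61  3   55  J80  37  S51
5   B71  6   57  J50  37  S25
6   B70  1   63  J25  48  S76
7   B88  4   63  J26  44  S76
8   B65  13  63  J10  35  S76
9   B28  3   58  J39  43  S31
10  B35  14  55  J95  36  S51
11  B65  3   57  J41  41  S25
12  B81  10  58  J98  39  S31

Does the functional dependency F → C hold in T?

F=S31: rows 1, 9, 12 → C = 58, 58, 58 ✓
F=S76: rows 2, 6, 7, 8 → C = 63, 63, 63, 63 ✓
F=S51: rows 3, 4, 10 → C = 55, 55, 55 ✓
F=S25: rows 5, 11 → C = 57, 57 ✓
Every F value is associated with a single C value, so F → C holds.

Yes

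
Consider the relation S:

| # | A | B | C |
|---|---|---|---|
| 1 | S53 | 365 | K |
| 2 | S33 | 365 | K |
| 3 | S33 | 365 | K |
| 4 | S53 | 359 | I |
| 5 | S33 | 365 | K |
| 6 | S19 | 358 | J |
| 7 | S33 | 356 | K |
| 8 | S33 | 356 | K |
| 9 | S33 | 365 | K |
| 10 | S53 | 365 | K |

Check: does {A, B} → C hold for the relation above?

Yes

(A=S53, B=365): rows 1, 10 → C = K, K ✓
(A=S33, B=365): rows 2, 3, 5, 9 → C = K, K, K, K ✓
(A=S53, B=359): row 4 → C = I ✓
(A=S19, B=358): row 6 → C = J ✓
(A=S33, B=356): rows 7, 8 → C = K, K ✓
Every {A, B} value is associated with a single C value, so {A, B} → C holds.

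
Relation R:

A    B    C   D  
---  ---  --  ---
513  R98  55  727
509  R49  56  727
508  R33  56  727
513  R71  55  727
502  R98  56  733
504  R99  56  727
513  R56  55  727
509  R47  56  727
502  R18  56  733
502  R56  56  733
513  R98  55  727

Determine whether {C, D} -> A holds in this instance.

No

(C=55, D=727): 4 rows → A = 513, 513, 513, 513 ✓
(C=56, D=727): 4 rows → A takes values {509, 508, 504} — violation
(C=56, D=733): 3 rows → A = 502, 502, 502 ✓
Two rows agree on {C, D} but differ on A, so {C, D} -> A does not hold.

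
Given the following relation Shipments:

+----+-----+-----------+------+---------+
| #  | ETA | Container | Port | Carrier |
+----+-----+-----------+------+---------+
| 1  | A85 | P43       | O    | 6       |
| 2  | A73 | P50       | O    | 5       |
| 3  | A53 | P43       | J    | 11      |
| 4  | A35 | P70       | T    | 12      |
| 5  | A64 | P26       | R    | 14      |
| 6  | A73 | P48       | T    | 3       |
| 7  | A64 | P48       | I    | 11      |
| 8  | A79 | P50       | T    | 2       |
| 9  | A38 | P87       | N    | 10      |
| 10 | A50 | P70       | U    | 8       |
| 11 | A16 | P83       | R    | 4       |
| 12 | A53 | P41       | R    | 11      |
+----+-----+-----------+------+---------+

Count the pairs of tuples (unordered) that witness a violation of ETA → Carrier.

2

ETA=A73: violating pairs (2,6) — 1 pair.
ETA=A53: all 2 rows agree on Carrier — 0 pairs.
ETA=A64: violating pairs (5,7) — 1 pair.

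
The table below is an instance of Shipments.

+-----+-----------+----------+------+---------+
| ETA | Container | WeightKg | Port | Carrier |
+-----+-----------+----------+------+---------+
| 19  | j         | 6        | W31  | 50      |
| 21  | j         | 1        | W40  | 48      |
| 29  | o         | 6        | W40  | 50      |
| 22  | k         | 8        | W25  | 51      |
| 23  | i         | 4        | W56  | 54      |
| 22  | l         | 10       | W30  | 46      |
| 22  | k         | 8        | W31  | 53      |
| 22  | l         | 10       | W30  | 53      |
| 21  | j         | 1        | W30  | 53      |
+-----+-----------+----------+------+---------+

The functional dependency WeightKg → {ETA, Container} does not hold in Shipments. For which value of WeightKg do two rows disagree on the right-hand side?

6

WeightKg=6: 2 rows → {ETA,Container} takes values {(19, j), (29, o)} — violation
WeightKg=1: 2 rows → {ETA,Container} = (21, j), (21, j) ✓
WeightKg=8: 2 rows → {ETA,Container} = (22, k), (22, k) ✓
WeightKg=4: 1 row → {ETA,Container} = (23, i) ✓
WeightKg=10: 2 rows → {ETA,Container} = (22, l), (22, l) ✓
The only WeightKg value with inconsistent RHS is WeightKg=6.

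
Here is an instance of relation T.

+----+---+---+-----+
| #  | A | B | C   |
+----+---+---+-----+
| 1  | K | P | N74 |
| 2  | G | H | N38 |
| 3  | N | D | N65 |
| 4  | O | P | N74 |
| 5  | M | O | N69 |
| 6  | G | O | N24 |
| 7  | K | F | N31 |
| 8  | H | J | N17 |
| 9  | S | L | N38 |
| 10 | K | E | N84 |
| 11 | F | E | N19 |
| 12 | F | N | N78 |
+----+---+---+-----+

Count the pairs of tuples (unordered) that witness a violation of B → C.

B=P: all 2 rows agree on C — 0 pairs.
B=O: violating pairs (5,6) — 1 pair.
B=E: violating pairs (10,11) — 1 pair.

2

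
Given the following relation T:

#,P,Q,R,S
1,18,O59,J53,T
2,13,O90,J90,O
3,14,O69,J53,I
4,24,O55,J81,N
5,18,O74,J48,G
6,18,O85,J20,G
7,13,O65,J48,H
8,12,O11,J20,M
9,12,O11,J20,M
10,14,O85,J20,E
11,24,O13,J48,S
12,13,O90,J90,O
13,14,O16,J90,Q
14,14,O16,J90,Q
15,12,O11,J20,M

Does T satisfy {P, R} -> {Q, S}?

Yes

(P=18, R=J53): row 1 → {Q,S} = (O59, T) ✓
(P=13, R=J90): rows 2, 12 → {Q,S} = (O90, O), (O90, O) ✓
(P=14, R=J53): row 3 → {Q,S} = (O69, I) ✓
(P=24, R=J81): row 4 → {Q,S} = (O55, N) ✓
(P=18, R=J48): row 5 → {Q,S} = (O74, G) ✓
(P=18, R=J20): row 6 → {Q,S} = (O85, G) ✓
(P=13, R=J48): row 7 → {Q,S} = (O65, H) ✓
(P=12, R=J20): rows 8, 9, 15 → {Q,S} = (O11, M), (O11, M), (O11, M) ✓
(P=14, R=J20): row 10 → {Q,S} = (O85, E) ✓
(P=24, R=J48): row 11 → {Q,S} = (O13, S) ✓
(P=14, R=J90): rows 13, 14 → {Q,S} = (O16, Q), (O16, Q) ✓
Every {P, R} value is associated with a single {Q, S} value, so {P, R} -> {Q, S} holds.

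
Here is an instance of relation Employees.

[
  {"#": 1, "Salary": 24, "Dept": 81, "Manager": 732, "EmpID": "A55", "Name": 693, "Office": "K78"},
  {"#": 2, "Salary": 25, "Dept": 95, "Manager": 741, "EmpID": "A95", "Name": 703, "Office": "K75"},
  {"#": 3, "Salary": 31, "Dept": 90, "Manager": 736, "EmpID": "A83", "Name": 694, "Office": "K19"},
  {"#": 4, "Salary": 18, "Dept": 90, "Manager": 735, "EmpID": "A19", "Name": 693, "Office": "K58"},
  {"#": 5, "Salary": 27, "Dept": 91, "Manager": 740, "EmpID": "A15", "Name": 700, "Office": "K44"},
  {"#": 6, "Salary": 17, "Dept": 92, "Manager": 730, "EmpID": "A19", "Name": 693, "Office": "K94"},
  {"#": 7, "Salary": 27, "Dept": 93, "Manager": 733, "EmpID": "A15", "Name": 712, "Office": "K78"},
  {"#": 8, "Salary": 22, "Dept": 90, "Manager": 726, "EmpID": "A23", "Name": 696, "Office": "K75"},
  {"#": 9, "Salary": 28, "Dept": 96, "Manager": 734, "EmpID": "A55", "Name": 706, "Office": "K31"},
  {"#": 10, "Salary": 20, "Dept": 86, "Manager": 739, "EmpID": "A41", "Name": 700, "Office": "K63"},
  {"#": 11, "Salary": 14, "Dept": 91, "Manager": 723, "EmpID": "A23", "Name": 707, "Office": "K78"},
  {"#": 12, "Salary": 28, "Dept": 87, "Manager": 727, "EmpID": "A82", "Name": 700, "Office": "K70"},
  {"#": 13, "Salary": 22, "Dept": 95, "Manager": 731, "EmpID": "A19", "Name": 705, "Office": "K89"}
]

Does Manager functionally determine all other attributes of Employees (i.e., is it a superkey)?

All 13 rows have distinct Manager values, so Manager → (all attributes) holds and Manager is a superkey.

Yes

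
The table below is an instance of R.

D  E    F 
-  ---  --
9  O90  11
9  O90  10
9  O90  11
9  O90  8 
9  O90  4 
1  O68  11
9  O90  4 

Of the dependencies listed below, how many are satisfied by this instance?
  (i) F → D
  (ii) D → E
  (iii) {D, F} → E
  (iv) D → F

(i) F → D: F=11: 3 rows → D takes values {9, 1} — violation — fails.
(ii) D → E: every LHS value maps to a single RHS value — holds.
(iii) {D, F} → E: every LHS value maps to a single RHS value — holds.
(iv) D → F: D=9: 6 rows → F takes values {11, 10, 8, 4} — violation — fails.
2 of the 4 dependencies hold.

2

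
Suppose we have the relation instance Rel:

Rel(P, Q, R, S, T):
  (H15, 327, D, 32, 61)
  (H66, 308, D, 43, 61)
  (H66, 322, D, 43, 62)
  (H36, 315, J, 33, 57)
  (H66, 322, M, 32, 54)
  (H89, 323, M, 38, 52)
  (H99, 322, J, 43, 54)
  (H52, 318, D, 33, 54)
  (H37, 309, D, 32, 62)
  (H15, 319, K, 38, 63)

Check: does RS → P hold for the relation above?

No

(R=D, S=32): 2 rows → P takes values {H15, H37} — violation
(R=D, S=43): 2 rows → P = H66, H66 ✓
(R=J, S=33): 1 row → P = H36 ✓
(R=M, S=32): 1 row → P = H66 ✓
(R=M, S=38): 1 row → P = H89 ✓
(R=J, S=43): 1 row → P = H99 ✓
(R=D, S=33): 1 row → P = H52 ✓
(R=K, S=38): 1 row → P = H15 ✓
Two rows agree on RS but differ on P, so RS → P does not hold.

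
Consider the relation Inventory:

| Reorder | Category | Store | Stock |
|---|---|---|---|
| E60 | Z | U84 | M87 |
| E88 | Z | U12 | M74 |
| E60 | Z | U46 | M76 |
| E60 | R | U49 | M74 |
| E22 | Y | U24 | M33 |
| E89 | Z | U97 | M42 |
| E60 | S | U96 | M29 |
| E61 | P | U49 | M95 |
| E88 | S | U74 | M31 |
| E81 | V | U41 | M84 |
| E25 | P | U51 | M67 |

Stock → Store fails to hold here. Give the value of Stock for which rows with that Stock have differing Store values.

M74

Stock=M87: 1 row → Store = U84 ✓
Stock=M74: 2 rows → Store takes values {U12, U49} — violation
Stock=M76: 1 row → Store = U46 ✓
Stock=M33: 1 row → Store = U24 ✓
Stock=M42: 1 row → Store = U97 ✓
Stock=M29: 1 row → Store = U96 ✓
Stock=M95: 1 row → Store = U49 ✓
Stock=M31: 1 row → Store = U74 ✓
Stock=M84: 1 row → Store = U41 ✓
Stock=M67: 1 row → Store = U51 ✓
The only Stock value with inconsistent Store is Stock=M74.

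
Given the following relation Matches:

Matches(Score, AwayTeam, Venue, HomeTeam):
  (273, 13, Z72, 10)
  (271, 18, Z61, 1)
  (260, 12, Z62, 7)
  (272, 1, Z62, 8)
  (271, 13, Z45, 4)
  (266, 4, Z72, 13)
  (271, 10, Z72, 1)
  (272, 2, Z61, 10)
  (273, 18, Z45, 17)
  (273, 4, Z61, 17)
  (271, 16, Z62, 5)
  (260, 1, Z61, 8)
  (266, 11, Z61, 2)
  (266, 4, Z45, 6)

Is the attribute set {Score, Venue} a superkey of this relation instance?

All 14 rows have distinct {Score, Venue} values, so {Score, Venue} → (all attributes) holds and {Score, Venue} is a superkey.

Yes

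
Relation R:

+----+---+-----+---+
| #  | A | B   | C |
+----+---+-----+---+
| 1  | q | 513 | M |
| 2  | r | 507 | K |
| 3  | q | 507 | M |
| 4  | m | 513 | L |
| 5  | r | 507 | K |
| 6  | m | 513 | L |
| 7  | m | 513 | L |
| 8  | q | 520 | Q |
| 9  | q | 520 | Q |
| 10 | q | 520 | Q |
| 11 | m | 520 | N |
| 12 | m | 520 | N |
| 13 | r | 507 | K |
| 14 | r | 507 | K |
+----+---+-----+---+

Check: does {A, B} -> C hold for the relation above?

(A=q, B=513): row 1 → C = M ✓
(A=r, B=507): rows 2, 5, 13, 14 → C = K, K, K, K ✓
(A=q, B=507): row 3 → C = M ✓
(A=m, B=513): rows 4, 6, 7 → C = L, L, L ✓
(A=q, B=520): rows 8, 9, 10 → C = Q, Q, Q ✓
(A=m, B=520): rows 11, 12 → C = N, N ✓
Every {A, B} value is associated with a single C value, so {A, B} -> C holds.

Yes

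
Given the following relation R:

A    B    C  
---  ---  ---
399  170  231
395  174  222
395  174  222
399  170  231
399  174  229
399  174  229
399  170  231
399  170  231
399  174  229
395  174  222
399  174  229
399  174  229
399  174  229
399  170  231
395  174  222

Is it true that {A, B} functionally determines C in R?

(A=399, B=170): 5 rows → C = 231, 231, 231, 231, 231 ✓
(A=395, B=174): 4 rows → C = 222, 222, 222, 222 ✓
(A=399, B=174): 6 rows → C = 229, 229, 229, 229, 229, 229 ✓
Every {A, B} value is associated with a single C value, so {A, B} -> C holds.

Yes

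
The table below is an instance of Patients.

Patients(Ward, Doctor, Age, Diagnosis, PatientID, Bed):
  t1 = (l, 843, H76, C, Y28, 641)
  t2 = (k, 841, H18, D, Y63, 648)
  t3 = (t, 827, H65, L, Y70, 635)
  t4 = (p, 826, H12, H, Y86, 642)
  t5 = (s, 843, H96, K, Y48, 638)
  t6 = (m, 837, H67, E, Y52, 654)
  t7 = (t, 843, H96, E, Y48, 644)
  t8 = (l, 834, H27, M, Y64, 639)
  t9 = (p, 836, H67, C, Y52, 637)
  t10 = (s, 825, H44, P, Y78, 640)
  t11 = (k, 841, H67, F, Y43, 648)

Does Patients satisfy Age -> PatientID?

Age=H76: row 1 → PatientID = Y28 ✓
Age=H18: row 2 → PatientID = Y63 ✓
Age=H65: row 3 → PatientID = Y70 ✓
Age=H12: row 4 → PatientID = Y86 ✓
Age=H96: rows 5, 7 → PatientID = Y48, Y48 ✓
Age=H67: rows 6, 9, 11 → PatientID takes values {Y52, Y43} — violation
Age=H27: row 8 → PatientID = Y64 ✓
Age=H44: row 10 → PatientID = Y78 ✓
Two rows agree on Age but differ on PatientID, so Age -> PatientID does not hold.

No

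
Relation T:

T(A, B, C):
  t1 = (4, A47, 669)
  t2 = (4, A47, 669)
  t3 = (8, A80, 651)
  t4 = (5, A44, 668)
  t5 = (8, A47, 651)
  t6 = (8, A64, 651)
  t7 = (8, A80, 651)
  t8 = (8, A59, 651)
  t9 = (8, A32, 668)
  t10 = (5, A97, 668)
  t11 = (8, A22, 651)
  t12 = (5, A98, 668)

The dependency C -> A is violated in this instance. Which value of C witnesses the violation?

C=669: rows 1, 2 → A = 4, 4 ✓
C=651: rows 3, 5, 6, 7, 8, 11 → A = 8, 8, 8, 8, 8, 8 ✓
C=668: rows 4, 9, 10, 12 → A takes values {5, 8} — violation
The only C value with inconsistent A is C=668.

668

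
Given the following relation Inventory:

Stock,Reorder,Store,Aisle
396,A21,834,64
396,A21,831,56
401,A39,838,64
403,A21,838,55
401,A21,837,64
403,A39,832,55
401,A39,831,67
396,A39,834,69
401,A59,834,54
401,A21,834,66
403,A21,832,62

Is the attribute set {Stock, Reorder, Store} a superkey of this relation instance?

All 11 rows have distinct {Stock, Reorder, Store} values, so {Stock, Reorder, Store} → (all attributes) holds and {Stock, Reorder, Store} is a superkey.

Yes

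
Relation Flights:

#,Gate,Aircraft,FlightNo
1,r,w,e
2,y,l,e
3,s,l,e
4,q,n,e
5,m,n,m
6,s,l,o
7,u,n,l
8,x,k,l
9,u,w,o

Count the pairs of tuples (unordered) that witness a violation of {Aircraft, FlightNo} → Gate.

(Aircraft=l, FlightNo=e): violating pairs (2,3) — 1 pair.

1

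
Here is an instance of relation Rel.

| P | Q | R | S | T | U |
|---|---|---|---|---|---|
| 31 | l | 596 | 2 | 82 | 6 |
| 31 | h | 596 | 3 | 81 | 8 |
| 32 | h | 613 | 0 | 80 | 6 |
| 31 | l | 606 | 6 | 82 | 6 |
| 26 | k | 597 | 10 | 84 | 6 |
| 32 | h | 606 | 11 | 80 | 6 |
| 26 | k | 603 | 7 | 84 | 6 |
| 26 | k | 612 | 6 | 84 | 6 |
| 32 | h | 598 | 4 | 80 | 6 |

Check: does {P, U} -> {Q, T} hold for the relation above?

(P=31, U=6): 2 rows → {Q,T} = (l, 82), (l, 82) ✓
(P=31, U=8): 1 row → {Q,T} = (h, 81) ✓
(P=32, U=6): 3 rows → {Q,T} = (h, 80), (h, 80), (h, 80) ✓
(P=26, U=6): 3 rows → {Q,T} = (k, 84), (k, 84), (k, 84) ✓
Every {P, U} value is associated with a single {Q, T} value, so {P, U} -> {Q, T} holds.

Yes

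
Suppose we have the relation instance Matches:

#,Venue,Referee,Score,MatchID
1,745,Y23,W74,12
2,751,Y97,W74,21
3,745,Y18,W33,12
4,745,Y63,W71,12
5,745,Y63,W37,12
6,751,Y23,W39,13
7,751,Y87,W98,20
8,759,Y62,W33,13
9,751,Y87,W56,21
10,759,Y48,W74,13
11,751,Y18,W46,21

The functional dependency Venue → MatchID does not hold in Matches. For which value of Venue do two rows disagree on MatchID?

751

Venue=745: rows 1, 3, 4, 5 → MatchID = 12, 12, 12, 12 ✓
Venue=751: rows 2, 6, 7, 9, 11 → MatchID takes values {21, 13, 20} — violation
Venue=759: rows 8, 10 → MatchID = 13, 13 ✓
The only Venue value with inconsistent MatchID is Venue=751.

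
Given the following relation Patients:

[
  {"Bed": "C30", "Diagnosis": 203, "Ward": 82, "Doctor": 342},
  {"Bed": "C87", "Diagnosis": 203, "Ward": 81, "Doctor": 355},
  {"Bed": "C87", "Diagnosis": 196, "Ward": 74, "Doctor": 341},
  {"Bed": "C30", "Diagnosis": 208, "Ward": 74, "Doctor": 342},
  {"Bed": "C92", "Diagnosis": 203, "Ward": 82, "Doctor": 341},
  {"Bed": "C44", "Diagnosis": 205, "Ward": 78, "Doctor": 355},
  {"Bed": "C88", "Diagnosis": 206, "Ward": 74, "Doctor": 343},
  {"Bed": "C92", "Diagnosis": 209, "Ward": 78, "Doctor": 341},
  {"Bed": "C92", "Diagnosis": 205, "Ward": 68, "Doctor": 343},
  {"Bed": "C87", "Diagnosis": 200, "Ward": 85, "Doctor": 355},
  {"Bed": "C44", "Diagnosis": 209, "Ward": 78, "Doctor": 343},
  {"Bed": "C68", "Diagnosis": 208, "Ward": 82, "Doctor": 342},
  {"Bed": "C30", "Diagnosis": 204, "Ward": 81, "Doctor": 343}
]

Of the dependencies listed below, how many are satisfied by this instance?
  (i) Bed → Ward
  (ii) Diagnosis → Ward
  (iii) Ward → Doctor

0

(i) Bed → Ward: Bed=C30: 3 rows → Ward takes values {82, 74, 81} — violation; Bed=C87: 3 rows → Ward takes values {81, 74, 85} — violation; Bed=C92: 3 rows → Ward takes values {82, 78, 68} — violation — fails.
(ii) Diagnosis → Ward: Diagnosis=203: 3 rows → Ward takes values {82, 81} — violation; Diagnosis=208: 2 rows → Ward takes values {74, 82} — violation; Diagnosis=205: 2 rows → Ward takes values {78, 68} — violation — fails.
(iii) Ward → Doctor: Ward=82: 3 rows → Doctor takes values {342, 341} — violation; Ward=81: 2 rows → Doctor takes values {355, 343} — violation; Ward=74: 3 rows → Doctor takes values {341, 342, 343} — violation; Ward=78: 3 rows → Doctor takes values {355, 341, 343} — violation — fails.
None of the 3 dependencies hold.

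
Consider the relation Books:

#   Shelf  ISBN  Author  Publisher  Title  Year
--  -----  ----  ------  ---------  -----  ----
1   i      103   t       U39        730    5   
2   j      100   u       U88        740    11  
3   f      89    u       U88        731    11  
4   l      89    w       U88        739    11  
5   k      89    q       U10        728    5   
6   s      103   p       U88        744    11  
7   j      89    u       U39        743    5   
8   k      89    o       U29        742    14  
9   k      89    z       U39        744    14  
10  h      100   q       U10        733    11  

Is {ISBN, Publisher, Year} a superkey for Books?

No

Rows 3 and 4 have the same {ISBN, Publisher, Year} value (ISBN=89, Publisher=U88, Year=11) but are distinct tuples, so {ISBN, Publisher, Year} does not determine every attribute — not a superkey.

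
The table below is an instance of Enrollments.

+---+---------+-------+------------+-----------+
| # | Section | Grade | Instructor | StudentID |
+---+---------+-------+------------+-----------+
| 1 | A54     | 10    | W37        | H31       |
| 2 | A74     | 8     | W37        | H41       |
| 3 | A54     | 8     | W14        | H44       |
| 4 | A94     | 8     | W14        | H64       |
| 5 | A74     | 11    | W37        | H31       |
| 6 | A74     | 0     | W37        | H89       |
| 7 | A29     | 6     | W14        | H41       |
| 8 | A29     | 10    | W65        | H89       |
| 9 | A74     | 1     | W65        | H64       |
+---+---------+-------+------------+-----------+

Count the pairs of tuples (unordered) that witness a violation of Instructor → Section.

7

Instructor=W37: violating pairs (1,2), (1,5), (1,6) — 3 pairs.
Instructor=W14: violating pairs (3,4), (3,7), (4,7) — 3 pairs.
Instructor=W65: violating pairs (8,9) — 1 pair.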